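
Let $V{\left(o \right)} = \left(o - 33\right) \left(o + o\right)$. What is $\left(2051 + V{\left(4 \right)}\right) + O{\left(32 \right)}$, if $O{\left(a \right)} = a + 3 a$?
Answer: $1947$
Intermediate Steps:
$O{\left(a \right)} = 4 a$
$V{\left(o \right)} = 2 o \left(-33 + o\right)$ ($V{\left(o \right)} = \left(-33 + o\right) 2 o = 2 o \left(-33 + o\right)$)
$\left(2051 + V{\left(4 \right)}\right) + O{\left(32 \right)} = \left(2051 + 2 \cdot 4 \left(-33 + 4\right)\right) + 4 \cdot 32 = \left(2051 + 2 \cdot 4 \left(-29\right)\right) + 128 = \left(2051 - 232\right) + 128 = 1819 + 128 = 1947$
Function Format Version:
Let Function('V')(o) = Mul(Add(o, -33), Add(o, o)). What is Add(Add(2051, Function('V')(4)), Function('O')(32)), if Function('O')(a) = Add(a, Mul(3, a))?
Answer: 1947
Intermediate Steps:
Function('O')(a) = Mul(4, a)
Function('V')(o) = Mul(2, o, Add(-33, o)) (Function('V')(o) = Mul(Add(-33, o), Mul(2, o)) = Mul(2, o, Add(-33, o)))
Add(Add(2051, Function('V')(4)), Function('O')(32)) = Add(Add(2051, Mul(2, 4, Add(-33, 4))), Mul(4, 32)) = Add(Add(2051, Mul(2, 4, -29)), 128) = Add(Add(2051, -232), 128) = Add(1819, 128) = 1947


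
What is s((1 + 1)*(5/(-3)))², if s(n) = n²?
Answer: 10000/81 ≈ 123.46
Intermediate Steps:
s((1 + 1)*(5/(-3)))² = (((1 + 1)*(5/(-3)))²)² = ((2*(5*(-⅓)))²)² = ((2*(-5/3))²)² = ((-10/3)²)² = (100/9)² = 10000/81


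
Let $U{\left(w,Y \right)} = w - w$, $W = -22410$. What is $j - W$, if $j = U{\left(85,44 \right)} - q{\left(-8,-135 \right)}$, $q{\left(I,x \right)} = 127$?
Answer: $22283$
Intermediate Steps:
$U{\left(w,Y \right)} = 0$
$j = -127$ ($j = 0 - 127 = -127$)
$j - W = -127 - -22410 = -127 + 22410 = 22283$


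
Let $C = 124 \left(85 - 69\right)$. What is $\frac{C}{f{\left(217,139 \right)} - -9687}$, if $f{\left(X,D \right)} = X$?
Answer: $\frac{124}{619} \approx 0.20032$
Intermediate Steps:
$C = 1984$ ($C = 124 \cdot 16 = 1984$)
$\frac{C}{f{\left(217,139 \right)} - -9687} = \frac{1984}{217 - -9687} = \frac{1984}{217 + 9687} = \frac{1984}{9904} = 1984 \cdot \frac{1}{9904} = \frac{124}{619}$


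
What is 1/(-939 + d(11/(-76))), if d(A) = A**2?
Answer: -5776/5423543 ≈ -0.0010650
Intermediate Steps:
1/(-939 + d(11/(-76))) = 1/(-939 + (11/(-76))**2) = 1/(-939 + (11*(-1/76))**2) = 1/(-939 + (-11/76)**2) = 1/(-939 + 121/5776) = 1/(-5423543/5776) = -5776/5423543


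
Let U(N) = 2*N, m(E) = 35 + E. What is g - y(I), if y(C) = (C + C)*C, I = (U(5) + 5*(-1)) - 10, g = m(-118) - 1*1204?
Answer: -1337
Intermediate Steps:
g = -1287 (g = (35 - 118) - 1*1204 = -83 - 1204 = -1287)
I = -5 (I = (2*5 + 5*(-1)) - 10 = (10 - 5) - 10 = 5 - 10 = -5)
y(C) = 2*C**2 (y(C) = (2*C)*C = 2*C**2)
g - y(I) = -1287 - 2*(-5)**2 = -1287 - 2*25 = -1287 - 1*50 = -1287 - 50 = -1337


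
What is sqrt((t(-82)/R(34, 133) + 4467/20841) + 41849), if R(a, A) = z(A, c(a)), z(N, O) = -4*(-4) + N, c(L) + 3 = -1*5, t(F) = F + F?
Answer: 60*sqrt(12454907900590)/1035103 ≈ 204.57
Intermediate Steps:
t(F) = 2*F
c(L) = -8 (c(L) = -3 - 1*5 = -3 - 5 = -8)
z(N, O) = 16 + N
R(a, A) = 16 + A
sqrt((t(-82)/R(34, 133) + 4467/20841) + 41849) = sqrt(((2*(-82))/(16 + 133) + 4467/20841) + 41849) = sqrt((-164/149 + 4467*(1/20841)) + 41849) = sqrt((-164*1/149 + 1489/6947) + 41849) = sqrt((-164/149 + 1489/6947) + 41849) = sqrt(-917447/1035103 + 41849) = sqrt(43317108000/1035103) = 60*sqrt(12454907900590)/1035103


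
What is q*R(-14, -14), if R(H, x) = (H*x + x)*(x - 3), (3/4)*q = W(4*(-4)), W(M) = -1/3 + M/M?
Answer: -24752/9 ≈ -2750.2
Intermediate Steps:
W(M) = ⅔ (W(M) = -1*⅓ + 1 = -⅓ + 1 = ⅔)
q = 8/9 (q = (4/3)*(⅔) = 8/9 ≈ 0.88889)
R(H, x) = (-3 + x)*(x + H*x) (R(H, x) = (x + H*x)*(-3 + x) = (-3 + x)*(x + H*x))
q*R(-14, -14) = 8*(-14*(-3 - 14 - 3*(-14) - 14*(-14)))/9 = 8*(-14*(-3 - 14 + 42 + 196))/9 = 8*(-14*221)/9 = (8/9)*(-3094) = -24752/9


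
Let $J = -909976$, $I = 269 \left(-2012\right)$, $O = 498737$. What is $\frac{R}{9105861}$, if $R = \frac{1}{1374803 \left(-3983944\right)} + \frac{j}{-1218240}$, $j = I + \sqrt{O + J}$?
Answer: $\frac{92636891678133283}{1898705418149185292114640} - \frac{i \sqrt{411239}}{11093124104640} \approx 4.879 \cdot 10^{-8} - 5.7809 \cdot 10^{-11} i$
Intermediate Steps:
$I = -541228$
$j = -541228 + i \sqrt{411239}$ ($j = -541228 + \sqrt{498737 - 909976} = -541228 + \sqrt{-411239} = -541228 + i \sqrt{411239} \approx -5.4123 \cdot 10^{5} + 641.28 i$)
$R = \frac{92636891678133283}{208514649866628240} - \frac{i \sqrt{411239}}{1218240}$ ($R = \frac{1}{1374803 \left(-3983944\right)} + \frac{-541228 + i \sqrt{411239}}{-1218240} = \frac{1}{1374803} \left(- \frac{1}{3983944}\right) + \left(-541228 + i \sqrt{411239}\right) \left(- \frac{1}{1218240}\right) = - \frac{1}{5477138163032} + \left(\frac{135307}{304560} - \frac{i \sqrt{411239}}{1218240}\right) = \frac{92636891678133283}{208514649866628240} - \frac{i \sqrt{411239}}{1218240} \approx 0.44427 - 0.0005264 i$)
$\frac{R}{9105861} = \frac{\frac{92636891678133283}{208514649866628240} - \frac{i \sqrt{411239}}{1218240}}{9105861} = \left(\frac{92636891678133283}{208514649866628240} - \frac{i \sqrt{411239}}{1218240}\right) \frac{1}{9105861} = \frac{92636891678133283}{1898705418149185292114640} - \frac{i \sqrt{411239}}{11093124104640}$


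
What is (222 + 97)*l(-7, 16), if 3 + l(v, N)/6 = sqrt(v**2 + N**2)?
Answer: -5742 + 1914*sqrt(305) ≈ 27685.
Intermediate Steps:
l(v, N) = -18 + 6*sqrt(N**2 + v**2) (l(v, N) = -18 + 6*sqrt(v**2 + N**2) = -18 + 6*sqrt(N**2 + v**2))
(222 + 97)*l(-7, 16) = (222 + 97)*(-18 + 6*sqrt(16**2 + (-7)**2)) = 319*(-18 + 6*sqrt(256 + 49)) = 319*(-18 + 6*sqrt(305)) = -5742 + 1914*sqrt(305)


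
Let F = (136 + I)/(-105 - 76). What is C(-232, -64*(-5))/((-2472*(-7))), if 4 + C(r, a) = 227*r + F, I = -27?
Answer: -9533017/3132024 ≈ -3.0437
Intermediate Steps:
F = -109/181 (F = (136 - 27)/(-105 - 76) = 109/(-181) = 109*(-1/181) = -109/181 ≈ -0.60221)
C(r, a) = -833/181 + 227*r (C(r, a) = -4 + (227*r - 109/181) = -4 + (-109/181 + 227*r) = -833/181 + 227*r)
C(-232, -64*(-5))/((-2472*(-7))) = (-833/181 + 227*(-232))/((-2472*(-7))) = (-833/181 - 52664)/17304 = -9533017/181*1/17304 = -9533017/3132024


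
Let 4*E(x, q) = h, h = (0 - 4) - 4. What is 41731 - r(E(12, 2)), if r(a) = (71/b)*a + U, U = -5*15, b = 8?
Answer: 167295/4 ≈ 41824.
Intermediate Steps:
U = -75
h = -8 (h = -4 - 4 = -8)
E(x, q) = -2 (E(x, q) = (¼)*(-8) = -2)
r(a) = -75 + 71*a/8 (r(a) = (71/8)*a - 75 = (71*(⅛))*a - 75 = 71*a/8 - 75 = -75 + 71*a/8)
41731 - r(E(12, 2)) = 41731 - (-75 + (71/8)*(-2)) = 41731 - (-75 - 71/4) = 41731 - 1*(-371/4) = 41731 + 371/4 = 167295/4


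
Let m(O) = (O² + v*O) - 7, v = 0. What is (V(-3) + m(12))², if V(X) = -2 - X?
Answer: 19044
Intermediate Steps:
m(O) = -7 + O² (m(O) = (O² + 0*O) - 7 = (O² + 0) - 7 = O² - 7 = -7 + O²)
(V(-3) + m(12))² = ((-2 - 1*(-3)) + (-7 + 12²))² = ((-2 + 3) + (-7 + 144))² = (1 + 137)² = 138² = 19044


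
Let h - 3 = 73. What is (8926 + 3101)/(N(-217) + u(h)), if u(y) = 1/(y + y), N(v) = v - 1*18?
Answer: -1828104/35719 ≈ -51.180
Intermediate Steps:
N(v) = -18 + v (N(v) = v - 18 = -18 + v)
h = 76 (h = 3 + 73 = 76)
u(y) = 1/(2*y)
(8926 + 3101)/(N(-217) + u(h)) = (8926 + 3101)/((-18 - 217) + (½)/76) = 12027/(-235 + (½)*(1/76)) = 12027/(-235 + 1/152) = 12027/(-35719/152) = 12027*(-152/35719) = -1828104/35719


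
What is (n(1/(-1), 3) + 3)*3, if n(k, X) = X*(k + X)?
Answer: 27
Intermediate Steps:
n(k, X) = X*(X + k)
(n(1/(-1), 3) + 3)*3 = (3*(3 + 1/(-1)) + 3)*3 = (3*(3 - 1) + 3)*3 = (3*2 + 3)*3 = (6 + 3)*3 = 9*3 = 27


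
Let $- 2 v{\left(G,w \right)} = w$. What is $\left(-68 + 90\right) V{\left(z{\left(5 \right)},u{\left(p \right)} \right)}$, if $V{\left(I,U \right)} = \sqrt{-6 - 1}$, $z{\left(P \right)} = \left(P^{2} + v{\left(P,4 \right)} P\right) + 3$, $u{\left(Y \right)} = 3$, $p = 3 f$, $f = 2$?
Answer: $22 i \sqrt{7} \approx 58.207 i$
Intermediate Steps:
$p = 6$ ($p = 3 \cdot 2 = 6$)
$v{\left(G,w \right)} = - \frac{w}{2}$
$z{\left(P \right)} = 3 + P^{2} - 2 P$ ($z{\left(P \right)} = \left(P^{2} + \left(- \frac{1}{2}\right) 4 P\right) + 3 = \left(P^{2} - 2 P\right) + 3 = 3 + P^{2} - 2 P$)
$V{\left(I,U \right)} = i \sqrt{7}$ ($V{\left(I,U \right)} = \sqrt{-7} = i \sqrt{7}$)
$\left(-68 + 90\right) V{\left(z{\left(5 \right)},u{\left(p \right)} \right)} = \left(-68 + 90\right) i \sqrt{7} = 22 i \sqrt{7}$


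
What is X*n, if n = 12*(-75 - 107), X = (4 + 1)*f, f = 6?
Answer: -65520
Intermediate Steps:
X = 30 (X = (4 + 1)*6 = 5*6 = 30)
n = -2184 (n = 12*(-182) = -2184)
X*n = 30*(-2184) = -65520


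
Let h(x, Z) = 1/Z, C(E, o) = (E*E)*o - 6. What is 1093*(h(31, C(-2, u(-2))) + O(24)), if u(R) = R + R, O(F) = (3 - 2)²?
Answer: 22953/22 ≈ 1043.3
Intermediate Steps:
O(F) = 1 (O(F) = 1² = 1)
u(R) = 2*R
C(E, o) = -6 + o*E² (C(E, o) = E²*o - 6 = o*E² - 6 = -6 + o*E²)
1093*(h(31, C(-2, u(-2))) + O(24)) = 1093*(1/(-6 + (2*(-2))*(-2)²) + 1) = 1093*(1/(-6 - 4*4) + 1) = 1093*(1/(-6 - 16) + 1) = 1093*(1/(-22) + 1) = 1093*(-1/22 + 1) = 1093*(21/22) = 22953/22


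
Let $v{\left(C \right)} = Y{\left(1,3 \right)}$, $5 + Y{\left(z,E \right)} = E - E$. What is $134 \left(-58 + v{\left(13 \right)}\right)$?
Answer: $-8442$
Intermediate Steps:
$Y{\left(z,E \right)} = -5$ ($Y{\left(z,E \right)} = -5 + \left(E - E\right) = -5 + 0 = -5$)
$v{\left(C \right)} = -5$
$134 \left(-58 + v{\left(13 \right)}\right) = 134 \left(-58 - 5\right) = 134 \left(-63\right) = -8442$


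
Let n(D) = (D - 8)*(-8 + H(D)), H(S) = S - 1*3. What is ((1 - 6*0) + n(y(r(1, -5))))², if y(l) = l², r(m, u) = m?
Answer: 5041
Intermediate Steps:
H(S) = -3 + S (H(S) = S - 3 = -3 + S)
n(D) = (-11 + D)*(-8 + D) (n(D) = (D - 8)*(-8 + (-3 + D)) = (-8 + D)*(-11 + D) = (-11 + D)*(-8 + D))
((1 - 6*0) + n(y(r(1, -5))))² = ((1 - 6*0) + (88 + (1²)² - 19*1²))² = ((1 + 0) + (88 + 1² - 19*1))² = (1 + (88 + 1 - 19))² = (1 + 70)² = 71² = 5041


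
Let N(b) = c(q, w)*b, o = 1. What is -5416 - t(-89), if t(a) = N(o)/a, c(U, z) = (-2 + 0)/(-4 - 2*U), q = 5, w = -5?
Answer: -3374167/623 ≈ -5416.0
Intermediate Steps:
c(U, z) = -2/(-4 - 2*U)
N(b) = b/7 (N(b) = b/(2 + 5) = b/7)
t(a) = 1/(7*a) (t(a) = ((1/7)*1)/a = 1/(7*a))
-5416 - t(-89) = -5416 - 1/(7*(-89)) = -5416 - (-1)/(7*89) = -5416 - 1*(-1/623) = -5416 + 1/623 = -3374167/623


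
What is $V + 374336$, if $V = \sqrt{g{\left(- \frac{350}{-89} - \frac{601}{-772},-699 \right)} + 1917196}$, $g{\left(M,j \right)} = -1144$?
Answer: $374336 + 2 \sqrt{479013} \approx 3.7572 \cdot 10^{5}$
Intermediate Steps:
$V = 2 \sqrt{479013}$ ($V = \sqrt{-1144 + 1917196} = \sqrt{1916052} = 2 \sqrt{479013} \approx 1384.2$)
$V + 374336 = 2 \sqrt{479013} + 374336 = 374336 + 2 \sqrt{479013}$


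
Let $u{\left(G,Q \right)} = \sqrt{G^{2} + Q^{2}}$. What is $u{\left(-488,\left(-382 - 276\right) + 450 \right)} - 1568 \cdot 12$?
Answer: $-18816 + 8 \sqrt{4397} \approx -18286.0$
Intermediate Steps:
$u{\left(-488,\left(-382 - 276\right) + 450 \right)} - 1568 \cdot 12 = \sqrt{\left(-488\right)^{2} + \left(\left(-382 - 276\right) + 450\right)^{2}} - 1568 \cdot 12 = \sqrt{238144 + \left(-658 + 450\right)^{2}} - 18816 = \sqrt{238144 + \left(-208\right)^{2}} - 18816 = \sqrt{238144 + 43264} - 18816 = \sqrt{281408} - 18816 = 8 \sqrt{4397} - 18816 = -18816 + 8 \sqrt{4397}$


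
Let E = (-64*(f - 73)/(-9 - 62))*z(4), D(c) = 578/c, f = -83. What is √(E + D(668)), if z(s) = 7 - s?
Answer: I*√236747509586/23714 ≈ 20.518*I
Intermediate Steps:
E = -29952/71 (E = (-64*(-83 - 73)/(-9 - 62))*(7 - 1*4) = (-(-9984)/(-71))*(7 - 4) = -(-9984)*(-1)/71*3 = -64*156/71*3 = -9984/71*3 = -29952/71 ≈ -421.86)
√(E + D(668)) = √(-29952/71 + 578/668) = √(-29952/71 + 578*(1/668)) = √(-29952/71 + 289/334) = √(-9983449/23714) = I*√236747509586/23714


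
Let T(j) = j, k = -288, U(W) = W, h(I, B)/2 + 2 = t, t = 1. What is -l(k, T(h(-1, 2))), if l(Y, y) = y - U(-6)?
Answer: -4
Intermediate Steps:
h(I, B) = -2 (h(I, B) = -4 + 2*1 = -4 + 2 = -2)
l(Y, y) = 6 + y (l(Y, y) = y - 1*(-6) = y + 6 = 6 + y)
-l(k, T(h(-1, 2))) = -(6 - 2) = -1*4 = -4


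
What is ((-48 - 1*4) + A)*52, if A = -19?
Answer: -3692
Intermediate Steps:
((-48 - 1*4) + A)*52 = ((-48 - 1*4) - 19)*52 = ((-48 - 4) - 19)*52 = (-52 - 19)*52 = -71*52 = -3692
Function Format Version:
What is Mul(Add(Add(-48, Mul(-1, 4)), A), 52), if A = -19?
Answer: -3692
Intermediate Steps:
Mul(Add(Add(-48, Mul(-1, 4)), A), 52) = Mul(Add(Add(-48, Mul(-1, 4)), -19), 52) = Mul(Add(Add(-48, -4), -19), 52) = Mul(Add(-52, -19), 52) = Mul(-71, 52) = -3692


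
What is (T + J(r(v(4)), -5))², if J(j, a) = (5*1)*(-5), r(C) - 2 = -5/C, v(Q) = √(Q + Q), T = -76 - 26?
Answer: 16129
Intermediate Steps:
T = -102
v(Q) = √2*√Q (v(Q) = √(2*Q) = √2*√Q)
r(C) = 2 - 5/C
J(j, a) = -25 (J(j, a) = 5*(-5) = -25)
(T + J(r(v(4)), -5))² = (-102 - 25)² = (-127)² = 16129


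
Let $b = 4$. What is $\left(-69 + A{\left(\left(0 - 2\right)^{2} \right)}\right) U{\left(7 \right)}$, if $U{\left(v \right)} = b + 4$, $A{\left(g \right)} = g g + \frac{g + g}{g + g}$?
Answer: $-416$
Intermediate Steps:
$A{\left(g \right)} = 1 + g^{2}$ ($A{\left(g \right)} = g^{2} + \frac{2 g}{2 g} = g^{2} + 2 g \frac{1}{2 g} = g^{2} + 1 = 1 + g^{2}$)
$U{\left(v \right)} = 8$ ($U{\left(v \right)} = 4 + 4 = 8$)
$\left(-69 + A{\left(\left(0 - 2\right)^{2} \right)}\right) U{\left(7 \right)} = \left(-69 + \left(1 + \left(\left(0 - 2\right)^{2}\right)^{2}\right)\right) 8 = \left(-69 + \left(1 + \left(\left(-2\right)^{2}\right)^{2}\right)\right) 8 = \left(-69 + \left(1 + 4^{2}\right)\right) 8 = \left(-69 + \left(1 + 16\right)\right) 8 = \left(-69 + 17\right) 8 = \left(-52\right) 8 = -416$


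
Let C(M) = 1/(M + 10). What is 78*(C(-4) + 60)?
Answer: 4693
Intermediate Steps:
C(M) = 1/(10 + M)
78*(C(-4) + 60) = 78*(1/(10 - 4) + 60) = 78*(1/6 + 60) = 78*(⅙ + 60) = 78*(361/6) = 4693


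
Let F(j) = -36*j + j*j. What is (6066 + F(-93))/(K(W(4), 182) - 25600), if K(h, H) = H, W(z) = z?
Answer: -18063/25418 ≈ -0.71064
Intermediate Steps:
F(j) = j**2 - 36*j (F(j) = -36*j + j**2 = j**2 - 36*j)
(6066 + F(-93))/(K(W(4), 182) - 25600) = (6066 - 93*(-36 - 93))/(182 - 25600) = (6066 - 93*(-129))/(-25418) = (6066 + 11997)*(-1/25418) = 18063*(-1/25418) = -18063/25418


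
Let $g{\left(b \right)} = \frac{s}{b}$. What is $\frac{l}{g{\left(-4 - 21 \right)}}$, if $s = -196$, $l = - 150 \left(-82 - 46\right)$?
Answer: $\frac{120000}{49} \approx 2449.0$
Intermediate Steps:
$l = 19200$ ($l = \left(-150\right) \left(-128\right) = 19200$)
$g{\left(b \right)} = - \frac{196}{b}$
$\frac{l}{g{\left(-4 - 21 \right)}} = \frac{19200}{\left(-196\right) \frac{1}{-4 - 21}} = \frac{19200}{\left(-196\right) \frac{1}{-25}} = \frac{19200}{\left(-196\right) \left(- \frac{1}{25}\right)} = \frac{19200}{\frac{196}{25}} = 19200 \cdot \frac{25}{196} = \frac{120000}{49}$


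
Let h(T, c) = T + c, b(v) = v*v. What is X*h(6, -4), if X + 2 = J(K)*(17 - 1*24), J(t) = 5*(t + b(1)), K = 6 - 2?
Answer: -354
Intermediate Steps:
b(v) = v**2
K = 4
J(t) = 5 + 5*t (J(t) = 5*(t + 1**2) = 5*(t + 1) = 5*(1 + t) = 5 + 5*t)
X = -177 (X = -2 + (5 + 5*4)*(17 - 1*24) = -2 + (5 + 20)*(17 - 24) = -2 + 25*(-7) = -2 - 175 = -177)
X*h(6, -4) = -177*(6 - 4) = -177*2 = -354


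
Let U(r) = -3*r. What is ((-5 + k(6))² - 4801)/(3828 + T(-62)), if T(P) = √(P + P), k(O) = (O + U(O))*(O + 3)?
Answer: 7625376/3663427 - 3984*I*√31/3663427 ≈ 2.0815 - 0.006055*I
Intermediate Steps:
k(O) = -2*O*(3 + O) (k(O) = (O - 3*O)*(O + 3) = (-2*O)*(3 + O) = -2*O*(3 + O))
T(P) = √2*√P (T(P) = √(2*P) = √2*√P)
((-5 + k(6))² - 4801)/(3828 + T(-62)) = ((-5 + 2*6*(-3 - 1*6))² - 4801)/(3828 + √2*√(-62)) = ((-5 + 2*6*(-3 - 6))² - 4801)/(3828 + √2*(I*√62)) = ((-5 + 2*6*(-9))² - 4801)/(3828 + 2*I*√31) = ((-5 - 108)² - 4801)/(3828 + 2*I*√31) = ((-113)² - 4801)/(3828 + 2*I*√31) = (12769 - 4801)/(3828 + 2*I*√31) = 7968/(3828 + 2*I*√31)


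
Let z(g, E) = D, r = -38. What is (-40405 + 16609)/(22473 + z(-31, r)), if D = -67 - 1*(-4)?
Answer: -1322/1245 ≈ -1.0618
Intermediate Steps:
D = -63 (D = -67 + 4 = -63)
z(g, E) = -63
(-40405 + 16609)/(22473 + z(-31, r)) = (-40405 + 16609)/(22473 - 63) = -23796/22410 = -23796*1/22410 = -1322/1245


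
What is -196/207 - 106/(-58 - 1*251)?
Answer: -12874/21321 ≈ -0.60382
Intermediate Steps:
-196/207 - 106/(-58 - 1*251) = -196*1/207 - 106/(-58 - 251) = -196/207 - 106/(-309) = -196/207 - 106*(-1/309) = -196/207 + 106/309 = -12874/21321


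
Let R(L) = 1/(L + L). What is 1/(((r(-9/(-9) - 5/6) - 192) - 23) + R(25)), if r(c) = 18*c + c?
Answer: -75/15886 ≈ -0.0047211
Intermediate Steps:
R(L) = 1/(2*L)
r(c) = 19*c
1/(((r(-9/(-9) - 5/6) - 192) - 23) + R(25)) = 1/(((19*(-9/(-9) - 5/6) - 192) - 23) + (½)/25) = 1/(((19*(-9*(-⅑) - 5*⅙) - 192) - 23) + (½)*(1/25)) = 1/(((19*(1 - ⅚) - 192) - 23) + 1/50) = 1/(((19*(⅙) - 192) - 23) + 1/50) = 1/(((19/6 - 192) - 23) + 1/50) = 1/((-1133/6 - 23) + 1/50) = 1/(-1271/6 + 1/50) = 1/(-15886/75) = -75/15886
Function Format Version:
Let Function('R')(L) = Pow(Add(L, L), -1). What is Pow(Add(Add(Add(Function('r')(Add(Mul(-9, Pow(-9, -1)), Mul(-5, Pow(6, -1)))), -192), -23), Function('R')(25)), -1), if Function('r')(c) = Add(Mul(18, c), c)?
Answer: Rational(-75, 15886) ≈ -0.0047211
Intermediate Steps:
Function('R')(L) = Mul(Rational(1, 2), Pow(L, -1)) (Function('R')(L) = Pow(Mul(2, L), -1) = Mul(Rational(1, 2), Pow(L, -1)))
Function('r')(c) = Mul(19, c)
Pow(Add(Add(Add(Function('r')(Add(Mul(-9, Pow(-9, -1)), Mul(-5, Pow(6, -1)))), -192), -23), Function('R')(25)), -1) = Pow(Add(Add(Add(Mul(19, Add(Mul(-9, Pow(-9, -1)), Mul(-5, Pow(6, -1)))), -192), -23), Mul(Rational(1, 2), Pow(25, -1))), -1) = Pow(Add(Add(Add(Mul(19, Add(Mul(-9, Rational(-1, 9)), Mul(-5, Rational(1, 6)))), -192), -23), Mul(Rational(1, 2), Rational(1, 25))), -1) = Pow(Add(Add(Add(Mul(19, Add(1, Rational(-5, 6))), -192), -23), Rational(1, 50)), -1) = Pow(Add(Add(Add(Mul(19, Rational(1, 6)), -192), -23), Rational(1, 50)), -1) = Pow(Add(Add(Add(Rational(19, 6), -192), -23), Rational(1, 50)), -1) = Pow(Add(Add(Rational(-1133, 6), -23), Rational(1, 50)), -1) = Pow(Add(Rational(-1271, 6), Rational(1, 50)), -1) = Pow(Rational(-15886, 75), -1) = Rational(-75, 15886)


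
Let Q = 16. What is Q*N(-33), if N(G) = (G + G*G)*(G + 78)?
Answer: 760320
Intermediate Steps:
N(G) = (78 + G)*(G + G²) (N(G) = (G + G²)*(78 + G) = (78 + G)*(G + G²))
Q*N(-33) = 16*(-33*(78 + (-33)² + 79*(-33))) = 16*(-33*(78 + 1089 - 2607)) = 16*(-33*(-1440)) = 16*47520 = 760320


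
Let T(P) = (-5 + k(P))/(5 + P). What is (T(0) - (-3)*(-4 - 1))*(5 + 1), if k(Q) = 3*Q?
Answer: -96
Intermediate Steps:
T(P) = (-5 + 3*P)/(5 + P)
(T(0) - (-3)*(-4 - 1))*(5 + 1) = ((-5 + 3*0)/(5 + 0) - (-3)*(-4 - 1))*(5 + 1) = ((-5 + 0)/5 - (-3)*(-5))*6 = ((⅕)*(-5) - 1*15)*6 = (-1 - 15)*6 = -16*6 = -96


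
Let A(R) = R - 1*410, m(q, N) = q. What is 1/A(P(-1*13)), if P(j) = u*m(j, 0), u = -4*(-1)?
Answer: -1/462 ≈ -0.0021645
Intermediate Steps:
u = 4
P(j) = 4*j
A(R) = -410 + R (A(R) = R - 410 = -410 + R)
1/A(P(-1*13)) = 1/(-410 + 4*(-1*13)) = 1/(-410 + 4*(-13)) = 1/(-410 - 52) = 1/(-462) = -1/462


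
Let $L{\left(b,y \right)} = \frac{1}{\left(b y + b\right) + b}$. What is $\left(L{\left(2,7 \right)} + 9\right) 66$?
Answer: $\frac{1793}{3} \approx 597.67$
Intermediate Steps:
$L{\left(b,y \right)} = \frac{1}{2 b + b y}$ ($L{\left(b,y \right)} = \frac{1}{\left(b + b y\right) + b} = \frac{1}{2 b + b y}$)
$\left(L{\left(2,7 \right)} + 9\right) 66 = \left(\frac{1}{2 \left(2 + 7\right)} + 9\right) 66 = \left(\frac{1}{2 \cdot 9} + 9\right) 66 = \left(\frac{1}{2} \cdot \frac{1}{9} + 9\right) 66 = \left(\frac{1}{18} + 9\right) 66 = \frac{163}{18} \cdot 66 = \frac{1793}{3}$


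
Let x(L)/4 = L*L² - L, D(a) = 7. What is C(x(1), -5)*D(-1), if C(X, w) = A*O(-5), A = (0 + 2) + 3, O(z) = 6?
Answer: 210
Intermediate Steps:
A = 5 (A = 2 + 3 = 5)
x(L) = -4*L + 4*L³ (x(L) = 4*(L*L² - L) = 4*(L³ - L) = -4*L + 4*L³)
C(X, w) = 30 (C(X, w) = 5*6 = 30)
C(x(1), -5)*D(-1) = 30*7 = 210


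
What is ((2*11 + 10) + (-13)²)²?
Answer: 40401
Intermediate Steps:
((2*11 + 10) + (-13)²)² = ((22 + 10) + 169)² = (32 + 169)² = 201² = 40401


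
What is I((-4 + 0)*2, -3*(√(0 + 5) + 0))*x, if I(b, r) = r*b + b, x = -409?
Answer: 3272 - 9816*√5 ≈ -18677.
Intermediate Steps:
I(b, r) = b + b*r (I(b, r) = b*r + b = b + b*r)
I((-4 + 0)*2, -3*(√(0 + 5) + 0))*x = (((-4 + 0)*2)*(1 - 3*(√(0 + 5) + 0)))*(-409) = ((-4*2)*(1 - 3*(√5 + 0)))*(-409) = -8*(1 - 3*√5)*(-409) = (-8 + 24*√5)*(-409) = 3272 - 9816*√5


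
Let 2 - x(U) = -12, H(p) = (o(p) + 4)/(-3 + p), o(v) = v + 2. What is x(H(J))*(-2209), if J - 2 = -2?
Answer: -30926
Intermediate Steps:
J = 0 (J = 2 - 2 = 0)
o(v) = 2 + v
H(p) = (6 + p)/(-3 + p) (H(p) = ((2 + p) + 4)/(-3 + p) = (6 + p)/(-3 + p))
x(U) = 14 (x(U) = 2 - 1*(-12) = 2 + 12 = 14)
x(H(J))*(-2209) = 14*(-2209) = -30926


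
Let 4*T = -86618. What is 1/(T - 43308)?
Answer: -2/129925 ≈ -1.5393e-5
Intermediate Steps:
T = -43309/2 (T = (1/4)*(-86618) = -43309/2 ≈ -21655.)
1/(T - 43308) = 1/(-43309/2 - 43308) = 1/(-129925/2) = -2/129925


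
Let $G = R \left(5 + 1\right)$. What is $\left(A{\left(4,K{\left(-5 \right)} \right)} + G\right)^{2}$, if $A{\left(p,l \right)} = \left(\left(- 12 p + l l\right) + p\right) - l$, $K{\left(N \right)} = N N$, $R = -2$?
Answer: $295936$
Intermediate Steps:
$K{\left(N \right)} = N^{2}$
$G = -12$ ($G = - 2 \left(5 + 1\right) = \left(-2\right) 6 = -12$)
$A{\left(p,l \right)} = l^{2} - l - 11 p$ ($A{\left(p,l \right)} = \left(\left(- 12 p + l^{2}\right) + p\right) - l = \left(\left(l^{2} - 12 p\right) + p\right) - l = \left(l^{2} - 11 p\right) - l = l^{2} - l - 11 p$)
$\left(A{\left(4,K{\left(-5 \right)} \right)} + G\right)^{2} = \left(\left(\left(\left(-5\right)^{2}\right)^{2} - \left(-5\right)^{2} - 44\right) - 12\right)^{2} = \left(\left(25^{2} - 25 - 44\right) - 12\right)^{2} = \left(\left(625 - 25 - 44\right) - 12\right)^{2} = \left(556 - 12\right)^{2} = 544^{2} = 295936$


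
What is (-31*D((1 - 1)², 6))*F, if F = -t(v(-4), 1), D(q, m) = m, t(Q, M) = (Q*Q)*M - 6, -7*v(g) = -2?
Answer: -53940/49 ≈ -1100.8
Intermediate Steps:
v(g) = 2/7 (v(g) = -⅐*(-2) = 2/7)
t(Q, M) = -6 + M*Q² (t(Q, M) = Q²*M - 6 = M*Q² - 6 = -6 + M*Q²)
F = 290/49 (F = -(-6 + 1*(2/7)²) = -(-6 + 1*(4/49)) = -(-6 + 4/49) = -1*(-290/49) = 290/49 ≈ 5.9184)
(-31*D((1 - 1)², 6))*F = -31*6*(290/49) = -186*290/49 = -53940/49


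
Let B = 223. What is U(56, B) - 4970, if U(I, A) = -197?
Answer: -5167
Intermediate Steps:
U(56, B) - 4970 = -197 - 4970 = -5167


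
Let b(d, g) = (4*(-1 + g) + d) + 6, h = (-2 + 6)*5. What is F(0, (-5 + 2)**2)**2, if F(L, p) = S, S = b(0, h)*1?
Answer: 6724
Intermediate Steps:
h = 20 (h = 4*5 = 20)
b(d, g) = 2 + d + 4*g (b(d, g) = ((-4 + 4*g) + d) + 6 = (-4 + d + 4*g) + 6 = 2 + d + 4*g)
S = 82 (S = (2 + 0 + 4*20)*1 = (2 + 0 + 80)*1 = 82*1 = 82)
F(L, p) = 82
F(0, (-5 + 2)**2)**2 = 82**2 = 6724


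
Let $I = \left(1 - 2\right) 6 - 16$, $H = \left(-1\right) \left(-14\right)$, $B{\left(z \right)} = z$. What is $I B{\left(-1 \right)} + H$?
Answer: $36$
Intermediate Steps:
$H = 14$
$I = -22$ ($I = \left(-1\right) 6 - 16 = -6 - 16 = -22$)
$I B{\left(-1 \right)} + H = \left(-22\right) \left(-1\right) + 14 = 22 + 14 = 36$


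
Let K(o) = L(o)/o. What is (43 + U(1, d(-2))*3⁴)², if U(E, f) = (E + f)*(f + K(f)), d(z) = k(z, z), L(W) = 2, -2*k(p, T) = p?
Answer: 279841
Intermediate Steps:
k(p, T) = -p/2
d(z) = -z/2
K(o) = 2/o
U(E, f) = (E + f)*(f + 2/f)
(43 + U(1, d(-2))*3⁴)² = (43 + (2 + (-½*(-2))² + 1*(-½*(-2)) + 2*1/(-½*(-2)))*3⁴)² = (43 + (2 + 1² + 1*1 + 2*1/1)*81)² = (43 + (2 + 1 + 1 + 2*1*1)*81)² = (43 + (2 + 1 + 1 + 2)*81)² = (43 + 6*81)² = (43 + 486)² = 529² = 279841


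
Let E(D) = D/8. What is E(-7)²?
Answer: 49/64 ≈ 0.76563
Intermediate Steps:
E(D) = D/8 (E(D) = D*(⅛) = D/8)
E(-7)² = ((⅛)*(-7))² = (-7/8)² = 49/64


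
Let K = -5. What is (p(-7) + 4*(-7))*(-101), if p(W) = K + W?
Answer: 4040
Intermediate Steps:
p(W) = -5 + W
(p(-7) + 4*(-7))*(-101) = ((-5 - 7) + 4*(-7))*(-101) = (-12 - 28)*(-101) = -40*(-101) = 4040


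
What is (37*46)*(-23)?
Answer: -39146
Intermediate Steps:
(37*46)*(-23) = 1702*(-23) = -39146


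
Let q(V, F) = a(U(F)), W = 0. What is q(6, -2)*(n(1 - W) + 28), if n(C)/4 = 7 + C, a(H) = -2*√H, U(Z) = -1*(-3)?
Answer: -120*√3 ≈ -207.85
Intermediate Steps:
U(Z) = 3
q(V, F) = -2*√3
n(C) = 28 + 4*C (n(C) = 4*(7 + C) = 28 + 4*C)
q(6, -2)*(n(1 - W) + 28) = (-2*√3)*((28 + 4*(1 - 1*0)) + 28) = (-2*√3)*((28 + 4*(1 + 0)) + 28) = (-2*√3)*((28 + 4*1) + 28) = (-2*√3)*((28 + 4) + 28) = (-2*√3)*(32 + 28) = -2*√3*60 = -120*√3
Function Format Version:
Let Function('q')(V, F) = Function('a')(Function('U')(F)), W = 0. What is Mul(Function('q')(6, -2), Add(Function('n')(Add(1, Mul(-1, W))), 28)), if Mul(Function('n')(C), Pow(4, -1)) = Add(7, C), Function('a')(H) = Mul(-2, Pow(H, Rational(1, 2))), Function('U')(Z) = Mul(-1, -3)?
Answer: Mul(-120, Pow(3, Rational(1, 2))) ≈ -207.85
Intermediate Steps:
Function('U')(Z) = 3
Function('q')(V, F) = Mul(-2, Pow(3, Rational(1, 2)))
Function('n')(C) = Add(28, Mul(4, C)) (Function('n')(C) = Mul(4, Add(7, C)) = Add(28, Mul(4, C)))
Mul(Function('q')(6, -2), Add(Function('n')(Add(1, Mul(-1, W))), 28)) = Mul(Mul(-2, Pow(3, Rational(1, 2))), Add(Add(28, Mul(4, Add(1, Mul(-1, 0)))), 28)) = Mul(Mul(-2, Pow(3, Rational(1, 2))), Add(Add(28, Mul(4, Add(1, 0))), 28)) = Mul(Mul(-2, Pow(3, Rational(1, 2))), Add(Add(28, Mul(4, 1)), 28)) = Mul(Mul(-2, Pow(3, Rational(1, 2))), Add(Add(28, 4), 28)) = Mul(Mul(-2, Pow(3, Rational(1, 2))), Add(32, 28)) = Mul(Mul(-2, Pow(3, Rational(1, 2))), 60) = Mul(-120, Pow(3, Rational(1, 2)))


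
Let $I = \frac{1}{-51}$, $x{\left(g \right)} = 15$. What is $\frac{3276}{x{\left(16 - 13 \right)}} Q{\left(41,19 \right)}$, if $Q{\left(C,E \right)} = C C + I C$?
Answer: $\frac{6238232}{17} \approx 3.6696 \cdot 10^{5}$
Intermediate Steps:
$I = - \frac{1}{51} \approx -0.019608$
$Q{\left(C,E \right)} = C^{2} - \frac{C}{51}$ ($Q{\left(C,E \right)} = C C - \frac{C}{51} = C^{2} - \frac{C}{51}$)
$\frac{3276}{x{\left(16 - 13 \right)}} Q{\left(41,19 \right)} = \frac{3276}{15} \cdot 41 \left(- \frac{1}{51} + 41\right) = 3276 \cdot \frac{1}{15} \cdot 41 \cdot \frac{2090}{51} = \frac{1092}{5} \cdot \frac{85690}{51} = \frac{6238232}{17}$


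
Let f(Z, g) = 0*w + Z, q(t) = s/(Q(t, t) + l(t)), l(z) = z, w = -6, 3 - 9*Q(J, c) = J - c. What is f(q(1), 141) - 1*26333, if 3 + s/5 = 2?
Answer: -105347/4 ≈ -26337.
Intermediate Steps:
Q(J, c) = 1/3 - J/9 + c/9 (Q(J, c) = 1/3 - (J - c)/9 = 1/3 + (-J/9 + c/9) = 1/3 - J/9 + c/9)
s = -5 (s = -15 + 5*2 = -15 + 10 = -5)
q(t) = -5/(1/3 + t) (q(t) = -5/((1/3 - t/9 + t/9) + t) = -5/(1/3 + t))
f(Z, g) = Z (f(Z, g) = 0*(-6) + Z = 0 + Z = Z)
f(q(1), 141) - 1*26333 = -15/(1 + 3*1) - 1*26333 = -15/(1 + 3) - 26333 = -15/4 - 26333 = -105347/4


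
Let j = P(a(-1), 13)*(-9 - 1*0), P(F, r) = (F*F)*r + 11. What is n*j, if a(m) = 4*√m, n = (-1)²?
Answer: 1773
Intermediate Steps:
n = 1
P(F, r) = 11 + r*F² (P(F, r) = F²*r + 11 = r*F² + 11 = 11 + r*F²)
j = 1773 (j = (11 + 13*(4*√(-1))²)*(-9 - 1*0) = (11 + 13*(4*I)²)*(-9 + 0) = (11 + 13*(-16))*(-9) = (11 - 208)*(-9) = -197*(-9) = 1773)
n*j = 1*1773 = 1773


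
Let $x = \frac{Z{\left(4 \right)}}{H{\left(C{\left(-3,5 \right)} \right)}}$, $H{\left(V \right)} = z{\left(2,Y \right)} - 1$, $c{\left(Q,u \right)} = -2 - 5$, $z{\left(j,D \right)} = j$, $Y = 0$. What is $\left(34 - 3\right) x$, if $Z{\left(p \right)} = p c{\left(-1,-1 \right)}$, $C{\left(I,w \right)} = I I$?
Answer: $-868$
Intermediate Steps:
$c{\left(Q,u \right)} = -7$
$C{\left(I,w \right)} = I^{2}$
$Z{\left(p \right)} = - 7 p$ ($Z{\left(p \right)} = p \left(-7\right) = - 7 p$)
$H{\left(V \right)} = 1$ ($H{\left(V \right)} = 2 - 1 = 1$)
$x = -28$ ($x = \frac{\left(-7\right) 4}{1} = \left(-28\right) 1 = -28$)
$\left(34 - 3\right) x = \left(34 - 3\right) \left(-28\right) = 31 \left(-28\right) = -868$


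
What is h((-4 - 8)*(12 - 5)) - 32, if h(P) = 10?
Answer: -22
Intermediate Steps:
h((-4 - 8)*(12 - 5)) - 32 = 10 - 32 = -22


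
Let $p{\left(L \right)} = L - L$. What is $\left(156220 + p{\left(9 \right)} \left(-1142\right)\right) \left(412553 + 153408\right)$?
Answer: $88414427420$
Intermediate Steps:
$p{\left(L \right)} = 0$
$\left(156220 + p{\left(9 \right)} \left(-1142\right)\right) \left(412553 + 153408\right) = \left(156220 + 0 \left(-1142\right)\right) \left(412553 + 153408\right) = \left(156220 + 0\right) 565961 = 156220 \cdot 565961 = 88414427420$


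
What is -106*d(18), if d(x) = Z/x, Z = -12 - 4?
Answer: 848/9 ≈ 94.222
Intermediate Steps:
Z = -16
d(x) = -16/x
-106*d(18) = -(-1696)/18 = -106*(-8/9) = 848/9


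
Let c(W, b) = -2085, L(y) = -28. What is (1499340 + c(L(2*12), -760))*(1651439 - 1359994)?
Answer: 436367483475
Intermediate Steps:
(1499340 + c(L(2*12), -760))*(1651439 - 1359994) = (1499340 - 2085)*(1651439 - 1359994) = 1497255*291445 = 436367483475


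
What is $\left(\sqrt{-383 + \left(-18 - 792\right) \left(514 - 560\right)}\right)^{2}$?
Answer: $36877$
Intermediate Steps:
$\left(\sqrt{-383 + \left(-18 - 792\right) \left(514 - 560\right)}\right)^{2} = \left(\sqrt{-383 - -37260}\right)^{2} = \left(\sqrt{-383 + 37260}\right)^{2} = \left(\sqrt{36877}\right)^{2} = 36877$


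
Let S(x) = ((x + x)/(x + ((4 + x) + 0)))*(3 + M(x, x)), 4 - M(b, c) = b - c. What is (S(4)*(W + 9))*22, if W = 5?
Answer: 4312/3 ≈ 1437.3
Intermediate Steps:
M(b, c) = 4 + c - b (M(b, c) = 4 - (b - c) = 4 + (c - b) = 4 + c - b)
S(x) = 14*x/(4 + 2*x) (S(x) = ((x + x)/(x + ((4 + x) + 0)))*(3 + (4 + x - x)) = ((2*x)/(x + (4 + x)))*(3 + 4) = ((2*x)/(4 + 2*x))*7 = (2*x/(4 + 2*x))*7 = 14*x/(4 + 2*x))
(S(4)*(W + 9))*22 = ((7*4/(2 + 4))*(5 + 9))*22 = ((7*4/6)*14)*22 = ((7*4*(1/6))*14)*22 = ((14/3)*14)*22 = (196/3)*22 = 4312/3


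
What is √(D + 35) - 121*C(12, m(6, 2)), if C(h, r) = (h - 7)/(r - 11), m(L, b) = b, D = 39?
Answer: 605/9 + √74 ≈ 75.825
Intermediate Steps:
C(h, r) = (-7 + h)/(-11 + r)
√(D + 35) - 121*C(12, m(6, 2)) = √(39 + 35) - 121*(-7 + 12)/(-11 + 2) = √74 - 121*5/(-9) = √74 - (-121)*5/9 = √74 - 121*(-5/9) = √74 + 605/9 = 605/9 + √74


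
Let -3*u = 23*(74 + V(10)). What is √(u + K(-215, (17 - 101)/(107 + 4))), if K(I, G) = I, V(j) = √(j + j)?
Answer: √(-7041 - 138*√5)/3 ≈ 28.577*I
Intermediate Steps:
V(j) = √2*√j (V(j) = √(2*j) = √2*√j)
u = -1702/3 - 46*√5/3 (u = -23*(74 + √2*√10)/3 = -23*(74 + 2*√5)/3 = -(1702 + 46*√5)/3 = -1702/3 - 46*√5/3 ≈ -601.62)
√(u + K(-215, (17 - 101)/(107 + 4))) = √((-1702/3 - 46*√5/3) - 215) = √(-2347/3 - 46*√5/3)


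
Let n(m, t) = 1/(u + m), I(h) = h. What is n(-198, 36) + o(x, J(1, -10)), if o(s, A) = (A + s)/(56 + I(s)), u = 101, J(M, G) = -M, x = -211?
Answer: 20409/15035 ≈ 1.3574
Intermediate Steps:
o(s, A) = (A + s)/(56 + s)
n(m, t) = 1/(101 + m)
n(-198, 36) + o(x, J(1, -10)) = 1/(101 - 198) + (-1*1 - 211)/(56 - 211) = 1/(-97) + (-1 - 211)/(-155) = -1/97 - 1/155*(-212) = -1/97 + 212/155 = 20409/15035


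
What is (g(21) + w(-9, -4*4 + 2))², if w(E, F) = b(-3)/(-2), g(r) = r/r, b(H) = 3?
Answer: ¼ ≈ 0.25000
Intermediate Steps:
g(r) = 1
w(E, F) = -3/2 (w(E, F) = 3/(-2) = 3*(-½) = -3/2)
(g(21) + w(-9, -4*4 + 2))² = (1 - 3/2)² = (-½)² = ¼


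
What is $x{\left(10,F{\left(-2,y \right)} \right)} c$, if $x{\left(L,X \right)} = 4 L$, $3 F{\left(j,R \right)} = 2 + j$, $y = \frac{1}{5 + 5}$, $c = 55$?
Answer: $2200$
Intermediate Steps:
$y = \frac{1}{10} \approx 0.1$
$F{\left(j,R \right)} = \frac{2}{3} + \frac{j}{3}$ ($F{\left(j,R \right)} = \frac{2 + j}{3} = \frac{2}{3} + \frac{j}{3}$)
$x{\left(10,F{\left(-2,y \right)} \right)} c = 4 \cdot 10 \cdot 55 = 40 \cdot 55 = 2200$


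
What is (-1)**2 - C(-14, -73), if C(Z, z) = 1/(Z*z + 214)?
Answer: 1235/1236 ≈ 0.99919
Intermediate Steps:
C(Z, z) = 1/(214 + Z*z)
(-1)**2 - C(-14, -73) = (-1)**2 - 1/(214 - 14*(-73)) = 1 - 1/(214 + 1022) = 1 - 1/1236 = 1235/1236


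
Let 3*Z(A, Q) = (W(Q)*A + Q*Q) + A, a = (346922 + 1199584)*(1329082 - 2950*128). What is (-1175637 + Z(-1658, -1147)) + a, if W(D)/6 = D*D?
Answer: 4401327974384/3 ≈ 1.4671e+12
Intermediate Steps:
W(D) = 6*D² (W(D) = 6*(D*D) = 6*D²)
a = 1471472621892 (a = 1546506*(1329082 - 377600) = 1546506*951482 = 1471472621892)
Z(A, Q) = A/3 + Q²/3 + 2*A*Q² (Z(A, Q) = (((6*Q²)*A + Q*Q) + A)/3 = ((6*A*Q² + Q²) + A)/3 = ((Q² + 6*A*Q²) + A)/3 = (A + Q² + 6*A*Q²)/3 = A/3 + Q²/3 + 2*A*Q²)
(-1175637 + Z(-1658, -1147)) + a = (-1175637 + ((⅓)*(-1658) + (⅓)*(-1147)² + 2*(-1658)*(-1147)²)) + 1471472621892 = (-1175637 + (-1658/3 + (⅓)*1315609 + 2*(-1658)*1315609)) + 1471472621892 = (-1175637 + (-1658/3 + 1315609/3 - 4362559444)) + 1471472621892 = (-1175637 - 13086364381/3) + 1471472621892 = -13089891292/3 + 1471472621892 = 4401327974384/3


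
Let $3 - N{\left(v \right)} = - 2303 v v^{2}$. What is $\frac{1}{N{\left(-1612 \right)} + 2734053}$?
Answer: $- \frac{1}{9646925559128} \approx -1.0366 \cdot 10^{-13}$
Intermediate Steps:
$N{\left(v \right)} = 3 + 2303 v^{3}$ ($N{\left(v \right)} = 3 - - 2303 v v^{2} = 3 - - 2303 v^{3} = 3 + 2303 v^{3}$)
$\frac{1}{N{\left(-1612 \right)} + 2734053} = \frac{1}{\left(3 + 2303 \left(-1612\right)^{3}\right) + 2734053} = \frac{1}{\left(3 + 2303 \left(-4188852928\right)\right) + 2734053} = \frac{1}{\left(3 - 9646928293184\right) + 2734053} = \frac{1}{-9646928293181 + 2734053} = \frac{1}{-9646925559128} = - \frac{1}{9646925559128}$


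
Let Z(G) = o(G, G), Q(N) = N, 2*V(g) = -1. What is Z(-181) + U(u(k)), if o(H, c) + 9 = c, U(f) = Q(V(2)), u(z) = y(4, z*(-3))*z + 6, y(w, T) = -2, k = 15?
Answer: -381/2 ≈ -190.50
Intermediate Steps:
V(g) = -1/2 (V(g) = (1/2)*(-1) = -1/2)
u(z) = 6 - 2*z (u(z) = -2*z + 6 = 6 - 2*z)
U(f) = -1/2
o(H, c) = -9 + c
Z(G) = -9 + G
Z(-181) + U(u(k)) = (-9 - 181) - 1/2 = -190 - 1/2 = -381/2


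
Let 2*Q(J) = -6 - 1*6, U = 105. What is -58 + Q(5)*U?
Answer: -688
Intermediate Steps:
Q(J) = -6 (Q(J) = (-6 - 1*6)/2 = (-6 - 6)/2 = (1/2)*(-12) = -6)
-58 + Q(5)*U = -58 - 6*105 = -58 - 630 = -688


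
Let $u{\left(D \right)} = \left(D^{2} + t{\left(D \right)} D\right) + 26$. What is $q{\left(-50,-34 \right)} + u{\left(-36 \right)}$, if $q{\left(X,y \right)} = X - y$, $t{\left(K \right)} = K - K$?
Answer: $1306$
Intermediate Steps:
$t{\left(K \right)} = 0$
$u{\left(D \right)} = 26 + D^{2}$ ($u{\left(D \right)} = \left(D^{2} + 0 D\right) + 26 = \left(D^{2} + 0\right) + 26 = D^{2} + 26 = 26 + D^{2}$)
$q{\left(-50,-34 \right)} + u{\left(-36 \right)} = \left(-50 - -34\right) + \left(26 + \left(-36\right)^{2}\right) = \left(-50 + 34\right) + \left(26 + 1296\right) = -16 + 1322 = 1306$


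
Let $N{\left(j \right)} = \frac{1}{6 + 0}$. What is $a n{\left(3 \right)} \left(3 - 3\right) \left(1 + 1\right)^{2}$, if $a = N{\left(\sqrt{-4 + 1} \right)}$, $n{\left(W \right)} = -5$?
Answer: $0$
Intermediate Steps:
$N{\left(j \right)} = \frac{1}{6}$
$a = \frac{1}{6} \approx 0.16667$
$a n{\left(3 \right)} \left(3 - 3\right) \left(1 + 1\right)^{2} = \frac{- 5 \left(3 - 3\right) \left(1 + 1\right)^{2}}{6} = \frac{- 5 \left(3 - 3\right) 2^{2}}{6} = \frac{\left(-5\right) 0 \cdot 4}{6} = \frac{0 \cdot 4}{6} = \frac{1}{6} \cdot 0 = 0$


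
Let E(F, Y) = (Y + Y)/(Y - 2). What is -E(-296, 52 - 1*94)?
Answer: -21/11 ≈ -1.9091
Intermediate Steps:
E(F, Y) = 2*Y/(-2 + Y) (E(F, Y) = (2*Y)/(-2 + Y) = 2*Y/(-2 + Y))
-E(-296, 52 - 1*94) = -2*(52 - 1*94)/(-2 + (52 - 1*94)) = -2*(52 - 94)/(-2 + (52 - 94)) = -2*(-42)/(-2 - 42) = -2*(-42)/(-44) = -2*(-42)*(-1)/44 = -1*21/11 = -21/11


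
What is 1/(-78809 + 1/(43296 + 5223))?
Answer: -48519/3823733870 ≈ -1.2689e-5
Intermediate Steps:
1/(-78809 + 1/(43296 + 5223)) = 1/(-78809 + 1/48519) = 1/(-3823733870/48519) = -48519/3823733870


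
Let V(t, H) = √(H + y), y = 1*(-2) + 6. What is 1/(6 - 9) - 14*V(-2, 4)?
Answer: -⅓ - 28*√2 ≈ -39.931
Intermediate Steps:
y = 4 (y = -2 + 6 = 4)
V(t, H) = √(4 + H) (V(t, H) = √(H + 4) = √(4 + H))
1/(6 - 9) - 14*V(-2, 4) = 1/(6 - 9) - 14*√(4 + 4) = 1/(-3) - 28*√2 = -⅓ - 28*√2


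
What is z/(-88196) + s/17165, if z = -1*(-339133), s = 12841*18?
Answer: 856719359/89052020 ≈ 9.6204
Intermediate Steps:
s = 231138
z = 339133
z/(-88196) + s/17165 = 339133/(-88196) + 231138/17165 = 339133*(-1/88196) + 231138*(1/17165) = -19949/5188 + 231138/17165 = 856719359/89052020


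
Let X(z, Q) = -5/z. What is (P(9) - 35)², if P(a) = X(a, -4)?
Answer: 102400/81 ≈ 1264.2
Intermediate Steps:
P(a) = -5/a
(P(9) - 35)² = (-5/9 - 35)² = (-320/9)² = 102400/81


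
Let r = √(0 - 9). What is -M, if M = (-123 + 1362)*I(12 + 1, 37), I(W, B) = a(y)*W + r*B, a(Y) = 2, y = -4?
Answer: -32214 - 137529*I ≈ -32214.0 - 1.3753e+5*I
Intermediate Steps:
r = 3*I (r = √(-9) = 3*I ≈ 3.0*I)
I(W, B) = 2*W + 3*I*B (I(W, B) = 2*W + (3*I)*B = 2*W + 3*I*B)
M = 32214 + 137529*I (M = (-123 + 1362)*(2*(12 + 1) + 3*I*37) = 1239*(2*13 + 111*I) = 1239*(26 + 111*I) = 32214 + 137529*I ≈ 32214.0 + 1.3753e+5*I)
-M = -(32214 + 137529*I) = -32214 - 137529*I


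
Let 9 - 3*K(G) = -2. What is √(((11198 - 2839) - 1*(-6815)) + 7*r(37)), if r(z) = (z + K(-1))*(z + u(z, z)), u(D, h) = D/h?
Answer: √233922/3 ≈ 161.22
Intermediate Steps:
K(G) = 11/3 (K(G) = 3 - ⅓*(-2) = 3 + ⅔ = 11/3)
r(z) = (1 + z)*(11/3 + z) (r(z) = (z + 11/3)*(z + z/z) = (11/3 + z)*(z + 1) = (11/3 + z)*(1 + z) = (1 + z)*(11/3 + z))
√(((11198 - 2839) - 1*(-6815)) + 7*r(37)) = √(((11198 - 2839) - 1*(-6815)) + 7*(11/3 + 37² + (14/3)*37)) = √((8359 + 6815) + 7*(11/3 + 1369 + 518/3)) = √(15174 + 7*(4636/3)) = √(15174 + 32452/3) = √(77974/3) = √233922/3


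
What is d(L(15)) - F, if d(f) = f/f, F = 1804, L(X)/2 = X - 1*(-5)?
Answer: -1803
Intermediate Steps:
L(X) = 10 + 2*X (L(X) = 2*(X - 1*(-5)) = 2*(X + 5) = 2*(5 + X) = 10 + 2*X)
d(f) = 1
d(L(15)) - F = 1 - 1*1804 = 1 - 1804 = -1803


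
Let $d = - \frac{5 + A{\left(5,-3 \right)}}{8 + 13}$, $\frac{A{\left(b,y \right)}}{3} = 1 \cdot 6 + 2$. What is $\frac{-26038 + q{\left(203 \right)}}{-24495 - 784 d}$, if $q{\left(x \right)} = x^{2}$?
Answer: $- \frac{45513}{70237} \approx -0.64799$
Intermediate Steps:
$A{\left(b,y \right)} = 24$ ($A{\left(b,y \right)} = 3 \left(1 \cdot 6 + 2\right) = 3 \left(6 + 2\right) = 3 \cdot 8 = 24$)
$d = - \frac{29}{21}$ ($d = - \frac{5 + 24}{8 + 13} = - \frac{29}{21} \approx -1.381$)
$\frac{-26038 + q{\left(203 \right)}}{-24495 - 784 d} = \frac{-26038 + 203^{2}}{-24495 - - \frac{3248}{3}} = \frac{-26038 + 41209}{-24495 + \frac{3248}{3}} = \frac{15171}{- \frac{70237}{3}} = 15171 \left(- \frac{3}{70237}\right) = - \frac{45513}{70237}$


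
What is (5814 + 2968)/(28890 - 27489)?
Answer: 8782/1401 ≈ 6.2684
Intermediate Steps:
(5814 + 2968)/(28890 - 27489) = 8782/1401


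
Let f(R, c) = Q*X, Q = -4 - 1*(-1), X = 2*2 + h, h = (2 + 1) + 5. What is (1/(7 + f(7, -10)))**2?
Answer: 1/841 ≈ 0.0011891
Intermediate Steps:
h = 8 (h = 3 + 5 = 8)
X = 12 (X = 2*2 + 8 = 4 + 8 = 12)
Q = -3 (Q = -4 + 1 = -3)
f(R, c) = -36 (f(R, c) = -3*12 = -36)
(1/(7 + f(7, -10)))**2 = (1/(7 - 36))**2 = (1/(-29))**2 = (-1/29)**2 = 1/841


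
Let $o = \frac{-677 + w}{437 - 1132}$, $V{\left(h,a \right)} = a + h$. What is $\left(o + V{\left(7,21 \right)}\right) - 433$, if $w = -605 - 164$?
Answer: $- \frac{280029}{695} \approx -402.92$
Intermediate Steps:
$w = -769$ ($w = -605 - 164 = -769$)
$o = \frac{1446}{695}$ ($o = \frac{-677 - 769}{437 - 1132} = - \frac{1446}{437 - 1132} = - \frac{1446}{-695} = \left(-1446\right) \left(- \frac{1}{695}\right) = \frac{1446}{695} \approx 2.0806$)
$\left(o + V{\left(7,21 \right)}\right) - 433 = \left(\frac{1446}{695} + \left(21 + 7\right)\right) - 433 = \left(\frac{1446}{695} + 28\right) - 433 = \frac{20906}{695} - 433 = - \frac{280029}{695}$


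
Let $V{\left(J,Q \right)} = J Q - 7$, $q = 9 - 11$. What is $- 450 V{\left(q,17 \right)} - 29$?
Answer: $18421$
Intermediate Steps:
$q = -2$
$V{\left(J,Q \right)} = -7 + J Q$
$- 450 V{\left(q,17 \right)} - 29 = - 450 \left(-7 - 34\right) - 29 = \left(-450\right) \left(-41\right) - 29 = 18450 - 29 = 18421$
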